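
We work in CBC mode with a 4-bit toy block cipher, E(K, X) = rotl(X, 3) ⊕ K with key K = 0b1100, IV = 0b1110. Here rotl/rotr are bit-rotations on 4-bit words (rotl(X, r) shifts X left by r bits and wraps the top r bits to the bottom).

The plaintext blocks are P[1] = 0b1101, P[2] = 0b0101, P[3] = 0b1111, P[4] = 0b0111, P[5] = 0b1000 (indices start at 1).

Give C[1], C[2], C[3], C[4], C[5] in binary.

CBC encryption: C_i = E(K, P_i ⊕ C_{i−1}), with C_{0} = IV.
C[1]: P[1] ⊕ 0b1110 = 0b0011; E(K, 0b0011) = 0b0101.
C[2]: P[2] ⊕ 0b0101 = 0b0000; E(K, 0b0000) = 0b1100.
C[3]: P[3] ⊕ 0b1100 = 0b0011; E(K, 0b0011) = 0b0101.
C[4]: P[4] ⊕ 0b0101 = 0b0010; E(K, 0b0010) = 0b1101.
C[5]: P[5] ⊕ 0b1101 = 0b0101; E(K, 0b0101) = 0b0110.

C[1] = 0b0101, C[2] = 0b1100, C[3] = 0b0101, C[4] = 0b1101, C[5] = 0b0110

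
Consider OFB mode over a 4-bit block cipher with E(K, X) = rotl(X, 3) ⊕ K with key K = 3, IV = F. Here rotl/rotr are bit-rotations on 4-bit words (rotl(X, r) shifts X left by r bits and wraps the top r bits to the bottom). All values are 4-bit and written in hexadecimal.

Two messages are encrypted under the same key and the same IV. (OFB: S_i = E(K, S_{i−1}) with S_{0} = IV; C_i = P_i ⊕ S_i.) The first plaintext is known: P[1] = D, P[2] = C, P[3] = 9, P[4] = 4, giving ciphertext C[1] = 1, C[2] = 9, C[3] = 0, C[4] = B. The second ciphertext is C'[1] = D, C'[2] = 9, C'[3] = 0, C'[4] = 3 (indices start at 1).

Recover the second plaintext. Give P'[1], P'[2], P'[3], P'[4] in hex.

In OFB with a reused IV, both messages share the same keystream S_i, so C_i ⊕ C'_i = P_i ⊕ P'_i and thus P'_i = P_i ⊕ C_i ⊕ C'_i.
P'[1]: D ⊕ 1 ⊕ D = 1.
P'[2]: C ⊕ 9 ⊕ 9 = C.
P'[3]: 9 ⊕ 0 ⊕ 0 = 9.
P'[4]: 4 ⊕ B ⊕ 3 = C.

P'[1] = 1, P'[2] = C, P'[3] = 9, P'[4] = C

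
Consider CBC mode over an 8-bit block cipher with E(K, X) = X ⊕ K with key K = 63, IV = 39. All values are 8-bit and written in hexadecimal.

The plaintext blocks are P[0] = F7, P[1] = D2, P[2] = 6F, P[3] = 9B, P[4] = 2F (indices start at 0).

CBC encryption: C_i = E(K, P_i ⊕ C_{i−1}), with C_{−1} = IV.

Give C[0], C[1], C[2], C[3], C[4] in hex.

C[0] = AD, C[1] = 1C, C[2] = 10, C[3] = E8, C[4] = A4

C[0]: P[0] ⊕ 39 = CE; E(K, CE) = AD.
C[1]: P[1] ⊕ AD = 7F; E(K, 7F) = 1C.
C[2]: P[2] ⊕ 1C = 73; E(K, 73) = 10.
C[3]: P[3] ⊕ 10 = 8B; E(K, 8B) = E8.
C[4]: P[4] ⊕ E8 = C7; E(K, C7) = A4.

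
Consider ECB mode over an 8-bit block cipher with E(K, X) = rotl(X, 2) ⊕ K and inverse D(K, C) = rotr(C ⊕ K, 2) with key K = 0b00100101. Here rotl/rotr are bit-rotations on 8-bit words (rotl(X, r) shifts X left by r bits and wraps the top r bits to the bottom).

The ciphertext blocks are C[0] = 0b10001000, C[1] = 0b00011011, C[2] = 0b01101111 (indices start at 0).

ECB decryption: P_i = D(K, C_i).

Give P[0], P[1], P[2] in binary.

P[0] = 0b01101011, P[1] = 0b10001111, P[2] = 0b10010010

P[0]: D(K, 0b10001000) = 0b01101011.
P[1]: D(K, 0b00011011) = 0b10001111.
P[2]: D(K, 0b01101111) = 0b10010010.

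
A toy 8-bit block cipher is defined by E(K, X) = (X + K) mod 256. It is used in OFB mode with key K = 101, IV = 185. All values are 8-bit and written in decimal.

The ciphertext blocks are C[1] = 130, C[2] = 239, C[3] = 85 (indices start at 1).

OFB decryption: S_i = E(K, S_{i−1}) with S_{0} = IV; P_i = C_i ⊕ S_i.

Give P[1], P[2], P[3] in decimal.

P[1]: S = E(K, 185) = 30; 130 ⊕ 30 = 156.
P[2]: S = E(K, 30) = 131; 239 ⊕ 131 = 108.
P[3]: S = E(K, 131) = 232; 85 ⊕ 232 = 189.

P[1] = 156, P[2] = 108, P[3] = 189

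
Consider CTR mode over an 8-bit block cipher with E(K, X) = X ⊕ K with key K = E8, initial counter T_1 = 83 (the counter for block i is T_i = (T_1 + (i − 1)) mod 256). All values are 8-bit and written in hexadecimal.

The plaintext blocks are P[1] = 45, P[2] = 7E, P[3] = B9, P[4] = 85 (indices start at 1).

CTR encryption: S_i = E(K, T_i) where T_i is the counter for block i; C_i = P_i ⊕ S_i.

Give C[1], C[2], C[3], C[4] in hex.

C[1]: T = 83, S = E(K, T) = 6B; 45 ⊕ 6B = 2E.
C[2]: T = 84, S = E(K, T) = 6C; 7E ⊕ 6C = 12.
C[3]: T = 85, S = E(K, T) = 6D; B9 ⊕ 6D = D4.
C[4]: T = 86, S = E(K, T) = 6E; 85 ⊕ 6E = EB.

C[1] = 2E, C[2] = 12, C[3] = D4, C[4] = EB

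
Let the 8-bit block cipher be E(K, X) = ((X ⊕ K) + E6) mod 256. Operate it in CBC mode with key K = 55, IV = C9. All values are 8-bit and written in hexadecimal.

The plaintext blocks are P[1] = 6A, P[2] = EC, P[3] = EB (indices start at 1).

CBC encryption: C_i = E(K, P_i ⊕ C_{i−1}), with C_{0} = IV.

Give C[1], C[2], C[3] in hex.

C[1]: P[1] ⊕ C9 = A3; E(K, A3) = DC.
C[2]: P[2] ⊕ DC = 30; E(K, 30) = 4B.
C[3]: P[3] ⊕ 4B = A0; E(K, A0) = DB.

C[1] = DC, C[2] = 4B, C[3] = DB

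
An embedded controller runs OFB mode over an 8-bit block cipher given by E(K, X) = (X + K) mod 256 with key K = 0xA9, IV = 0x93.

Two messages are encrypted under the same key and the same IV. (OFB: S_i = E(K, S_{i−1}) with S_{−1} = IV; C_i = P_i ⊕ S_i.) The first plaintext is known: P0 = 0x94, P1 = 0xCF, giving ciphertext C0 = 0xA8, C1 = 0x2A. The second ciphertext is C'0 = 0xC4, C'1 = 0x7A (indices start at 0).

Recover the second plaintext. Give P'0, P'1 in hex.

P'0 = 0xF8, P'1 = 0x9F

In OFB with a reused IV, both messages share the same keystream S_i, so C_i ⊕ C'_i = P_i ⊕ P'_i and thus P'_i = P_i ⊕ C_i ⊕ C'_i.
P'0: 0x94 ⊕ 0xA8 ⊕ 0xC4 = 0xF8.
P'1: 0xCF ⊕ 0x2A ⊕ 0x7A = 0x9F.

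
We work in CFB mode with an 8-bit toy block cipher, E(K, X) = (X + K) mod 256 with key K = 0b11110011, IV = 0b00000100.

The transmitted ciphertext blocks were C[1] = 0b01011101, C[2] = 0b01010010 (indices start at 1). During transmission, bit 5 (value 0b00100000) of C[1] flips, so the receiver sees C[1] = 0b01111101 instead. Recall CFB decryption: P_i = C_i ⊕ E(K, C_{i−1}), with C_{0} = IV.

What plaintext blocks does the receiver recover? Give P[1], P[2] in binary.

Only C[1] changed, to 0b01111101. In CFB, a change in C_i flips the same bit in P_i and garbles P_{i+1}. Decrypting the received ciphertext:
P[1]: E(K, 0b00000100) = 0b11110111; 0b01111101 ⊕ 0b11110111 = 0b10001010.
P[2]: E(K, 0b01111101) = 0b01110000; 0b01010010 ⊕ 0b01110000 = 0b00100010.
Blocks that differ from the original plaintext: P[1], P[2].

P[1] = 0b10001010, P[2] = 0b00100010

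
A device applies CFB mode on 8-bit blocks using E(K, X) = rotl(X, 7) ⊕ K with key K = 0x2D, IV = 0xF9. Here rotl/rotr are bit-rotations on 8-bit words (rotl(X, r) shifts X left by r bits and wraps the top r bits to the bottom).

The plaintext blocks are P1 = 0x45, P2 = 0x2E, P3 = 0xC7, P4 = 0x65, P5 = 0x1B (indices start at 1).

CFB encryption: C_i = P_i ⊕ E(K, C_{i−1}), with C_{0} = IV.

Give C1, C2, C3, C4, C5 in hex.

C1 = 0x94, C2 = 0x49, C3 = 0x4E, C4 = 0x6F, C5 = 0x81

C1: E(K, 0xF9) = 0xD1; 0x45 ⊕ 0xD1 = 0x94.
C2: E(K, 0x94) = 0x67; 0x2E ⊕ 0x67 = 0x49.
C3: E(K, 0x49) = 0x89; 0xC7 ⊕ 0x89 = 0x4E.
C4: E(K, 0x4E) = 0x0A; 0x65 ⊕ 0x0A = 0x6F.
C5: E(K, 0x6F) = 0x9A; 0x1B ⊕ 0x9A = 0x81.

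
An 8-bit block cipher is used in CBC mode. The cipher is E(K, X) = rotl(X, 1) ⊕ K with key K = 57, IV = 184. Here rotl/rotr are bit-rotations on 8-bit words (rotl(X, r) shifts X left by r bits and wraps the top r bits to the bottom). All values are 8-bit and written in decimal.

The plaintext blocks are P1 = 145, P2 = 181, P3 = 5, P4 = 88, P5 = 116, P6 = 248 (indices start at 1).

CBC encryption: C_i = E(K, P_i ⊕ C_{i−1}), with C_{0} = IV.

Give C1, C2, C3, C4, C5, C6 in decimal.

C1 = 107, C2 = 132, C3 = 58, C4 = 253, C5 = 42, C6 = 156

C1: P1 ⊕ 184 = 41; E(K, 41) = 107.
C2: P2 ⊕ 107 = 222; E(K, 222) = 132.
C3: P3 ⊕ 132 = 129; E(K, 129) = 58.
C4: P4 ⊕ 58 = 98; E(K, 98) = 253.
C5: P5 ⊕ 253 = 137; E(K, 137) = 42.
C6: P6 ⊕ 42 = 210; E(K, 210) = 156.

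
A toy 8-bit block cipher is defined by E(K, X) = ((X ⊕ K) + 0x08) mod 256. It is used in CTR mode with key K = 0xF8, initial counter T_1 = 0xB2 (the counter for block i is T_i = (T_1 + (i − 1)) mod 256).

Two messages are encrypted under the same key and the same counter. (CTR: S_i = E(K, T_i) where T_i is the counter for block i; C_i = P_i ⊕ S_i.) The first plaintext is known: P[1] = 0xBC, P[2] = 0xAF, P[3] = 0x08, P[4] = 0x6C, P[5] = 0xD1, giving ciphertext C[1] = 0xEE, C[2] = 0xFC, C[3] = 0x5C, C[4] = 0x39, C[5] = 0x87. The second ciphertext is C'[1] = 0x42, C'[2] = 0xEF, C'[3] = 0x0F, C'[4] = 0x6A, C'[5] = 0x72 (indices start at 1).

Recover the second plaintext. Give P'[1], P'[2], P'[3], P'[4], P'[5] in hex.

P'[1] = 0x10, P'[2] = 0xBC, P'[3] = 0x5B, P'[4] = 0x3F, P'[5] = 0x24

In CTR with a reused counter, both messages share the same keystream S_i, so C_i ⊕ C'_i = P_i ⊕ P'_i and thus P'_i = P_i ⊕ C_i ⊕ C'_i.
P'[1]: 0xBC ⊕ 0xEE ⊕ 0x42 = 0x10.
P'[2]: 0xAF ⊕ 0xFC ⊕ 0xEF = 0xBC.
P'[3]: 0x08 ⊕ 0x5C ⊕ 0x0F = 0x5B.
P'[4]: 0x6C ⊕ 0x39 ⊕ 0x6A = 0x3F.
P'[5]: 0xD1 ⊕ 0x87 ⊕ 0x72 = 0x24.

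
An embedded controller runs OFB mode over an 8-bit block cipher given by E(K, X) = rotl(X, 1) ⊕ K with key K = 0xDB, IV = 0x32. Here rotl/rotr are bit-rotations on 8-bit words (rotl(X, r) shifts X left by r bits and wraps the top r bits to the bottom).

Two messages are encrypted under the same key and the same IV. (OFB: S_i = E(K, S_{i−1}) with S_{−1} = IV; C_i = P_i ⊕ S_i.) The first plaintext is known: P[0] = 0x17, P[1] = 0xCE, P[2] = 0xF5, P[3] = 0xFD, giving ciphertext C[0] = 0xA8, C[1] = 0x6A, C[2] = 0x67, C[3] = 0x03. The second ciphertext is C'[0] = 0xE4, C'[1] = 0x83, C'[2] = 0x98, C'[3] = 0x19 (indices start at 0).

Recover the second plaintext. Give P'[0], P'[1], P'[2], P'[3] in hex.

In OFB with a reused IV, both messages share the same keystream S_i, so C_i ⊕ C'_i = P_i ⊕ P'_i and thus P'_i = P_i ⊕ C_i ⊕ C'_i.
P'[0]: 0x17 ⊕ 0xA8 ⊕ 0xE4 = 0x5B.
P'[1]: 0xCE ⊕ 0x6A ⊕ 0x83 = 0x27.
P'[2]: 0xF5 ⊕ 0x67 ⊕ 0x98 = 0x0A.
P'[3]: 0xFD ⊕ 0x03 ⊕ 0x19 = 0xE7.

P'[0] = 0x5B, P'[1] = 0x27, P'[2] = 0x0A, P'[3] = 0xE7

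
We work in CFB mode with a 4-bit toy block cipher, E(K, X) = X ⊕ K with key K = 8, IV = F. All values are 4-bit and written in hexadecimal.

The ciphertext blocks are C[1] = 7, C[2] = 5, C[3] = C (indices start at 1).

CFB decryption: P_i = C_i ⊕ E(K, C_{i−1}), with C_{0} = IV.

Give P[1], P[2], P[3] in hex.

P[1]: E(K, F) = 7; 7 ⊕ 7 = 0.
P[2]: E(K, 7) = F; 5 ⊕ F = A.
P[3]: E(K, 5) = D; C ⊕ D = 1.

P[1] = 0, P[2] = A, P[3] = 1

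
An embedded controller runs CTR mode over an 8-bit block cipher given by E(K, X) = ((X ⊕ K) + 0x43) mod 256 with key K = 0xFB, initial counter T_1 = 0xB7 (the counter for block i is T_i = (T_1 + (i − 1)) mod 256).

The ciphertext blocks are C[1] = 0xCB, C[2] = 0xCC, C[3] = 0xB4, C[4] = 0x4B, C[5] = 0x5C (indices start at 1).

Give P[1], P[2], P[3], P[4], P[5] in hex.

CTR decryption: S_i = E(K, T_i) where T_i is the counter for block i; P_i = C_i ⊕ S_i.
P[1]: T = 0xB7, S = E(K, T) = 0x8F; 0xCB ⊕ 0x8F = 0x44.
P[2]: T = 0xB8, S = E(K, T) = 0x86; 0xCC ⊕ 0x86 = 0x4A.
P[3]: T = 0xB9, S = E(K, T) = 0x85; 0xB4 ⊕ 0x85 = 0x31.
P[4]: T = 0xBA, S = E(K, T) = 0x84; 0x4B ⊕ 0x84 = 0xCF.
P[5]: T = 0xBB, S = E(K, T) = 0x83; 0x5C ⊕ 0x83 = 0xDF.

P[1] = 0x44, P[2] = 0x4A, P[3] = 0x31, P[4] = 0xCF, P[5] = 0xDF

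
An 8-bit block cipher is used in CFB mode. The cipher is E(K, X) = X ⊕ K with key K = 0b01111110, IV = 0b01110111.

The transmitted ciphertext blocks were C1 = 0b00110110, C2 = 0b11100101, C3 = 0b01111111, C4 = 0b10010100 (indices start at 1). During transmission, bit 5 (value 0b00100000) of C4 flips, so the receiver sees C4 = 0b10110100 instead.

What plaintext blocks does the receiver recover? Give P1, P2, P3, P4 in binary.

P1 = 0b00111111, P2 = 0b10101101, P3 = 0b11100100, P4 = 0b10110101

CFB decryption: P_i = C_i ⊕ E(K, C_{i−1}), with C_{0} = IV.
Only C4 changed, to 0b10110100. In CFB, a change in C_i flips the same bit in P_i and garbles P_{i+1}. Decrypting the received ciphertext:
P1: E(K, 0b01110111) = 0b00001001; 0b00110110 ⊕ 0b00001001 = 0b00111111.
P2: E(K, 0b00110110) = 0b01001000; 0b11100101 ⊕ 0b01001000 = 0b10101101.
P3: E(K, 0b11100101) = 0b10011011; 0b01111111 ⊕ 0b10011011 = 0b11100100.
P4: E(K, 0b01111111) = 0b00000001; 0b10110100 ⊕ 0b00000001 = 0b10110101.
Blocks that differ from the original plaintext: P4.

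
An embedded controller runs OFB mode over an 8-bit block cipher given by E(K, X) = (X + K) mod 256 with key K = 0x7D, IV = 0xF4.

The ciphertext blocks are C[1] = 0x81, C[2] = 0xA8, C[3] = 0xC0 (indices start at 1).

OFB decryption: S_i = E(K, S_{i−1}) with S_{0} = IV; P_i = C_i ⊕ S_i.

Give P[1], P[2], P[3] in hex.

P[1] = 0xF0, P[2] = 0x46, P[3] = 0xAB

P[1]: S = E(K, 0xF4) = 0x71; 0x81 ⊕ 0x71 = 0xF0.
P[2]: S = E(K, 0x71) = 0xEE; 0xA8 ⊕ 0xEE = 0x46.
P[3]: S = E(K, 0xEE) = 0x6B; 0xC0 ⊕ 0x6B = 0xAB.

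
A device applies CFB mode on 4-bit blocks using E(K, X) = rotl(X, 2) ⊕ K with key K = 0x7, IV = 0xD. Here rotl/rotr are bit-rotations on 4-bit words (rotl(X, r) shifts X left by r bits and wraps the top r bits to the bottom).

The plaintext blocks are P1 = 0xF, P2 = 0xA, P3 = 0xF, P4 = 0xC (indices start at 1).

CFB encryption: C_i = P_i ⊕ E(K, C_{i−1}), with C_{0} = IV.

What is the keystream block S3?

0xF

C1: E(K, 0xD) = 0x0; 0xF ⊕ 0x0 = 0xF.
C2: E(K, 0xF) = 0x8; 0xA ⊕ 0x8 = 0x2.
C3: E(K, 0x2) = 0xF; 0xF ⊕ 0xF = 0x0.
So S3 = 0xF.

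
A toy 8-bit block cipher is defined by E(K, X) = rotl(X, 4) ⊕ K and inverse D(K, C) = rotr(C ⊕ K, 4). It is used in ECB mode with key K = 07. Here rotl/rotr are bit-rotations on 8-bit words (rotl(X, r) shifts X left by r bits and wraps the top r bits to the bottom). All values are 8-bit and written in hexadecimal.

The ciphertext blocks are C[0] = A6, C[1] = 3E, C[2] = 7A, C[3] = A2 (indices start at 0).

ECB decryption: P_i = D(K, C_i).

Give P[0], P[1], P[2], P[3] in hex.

P[0] = 1A, P[1] = 93, P[2] = D7, P[3] = 5A

P[0]: D(K, A6) = 1A.
P[1]: D(K, 3E) = 93.
P[2]: D(K, 7A) = D7.
P[3]: D(K, A2) = 5A.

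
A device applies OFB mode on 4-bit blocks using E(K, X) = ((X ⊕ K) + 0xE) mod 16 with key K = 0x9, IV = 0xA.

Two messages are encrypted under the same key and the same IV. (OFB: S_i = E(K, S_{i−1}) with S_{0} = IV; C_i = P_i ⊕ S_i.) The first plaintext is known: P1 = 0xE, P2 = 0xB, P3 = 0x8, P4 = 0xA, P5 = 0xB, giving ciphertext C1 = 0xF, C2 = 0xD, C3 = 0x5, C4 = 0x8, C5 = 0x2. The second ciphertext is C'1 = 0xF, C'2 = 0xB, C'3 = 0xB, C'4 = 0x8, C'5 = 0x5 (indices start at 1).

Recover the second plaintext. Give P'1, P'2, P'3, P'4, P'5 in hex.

P'1 = 0xE, P'2 = 0xD, P'3 = 0x6, P'4 = 0xA, P'5 = 0xC

In OFB with a reused IV, both messages share the same keystream S_i, so C_i ⊕ C'_i = P_i ⊕ P'_i and thus P'_i = P_i ⊕ C_i ⊕ C'_i.
P'1: 0xE ⊕ 0xF ⊕ 0xF = 0xE.
P'2: 0xB ⊕ 0xD ⊕ 0xB = 0xD.
P'3: 0x8 ⊕ 0x5 ⊕ 0xB = 0x6.
P'4: 0xA ⊕ 0x8 ⊕ 0x8 = 0xA.
P'5: 0xB ⊕ 0x2 ⊕ 0x5 = 0xC.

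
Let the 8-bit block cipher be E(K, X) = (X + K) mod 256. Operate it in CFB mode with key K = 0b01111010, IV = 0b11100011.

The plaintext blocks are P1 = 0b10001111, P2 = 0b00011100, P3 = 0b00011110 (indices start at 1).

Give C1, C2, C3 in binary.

CFB encryption: C_i = P_i ⊕ E(K, C_{i−1}), with C_{0} = IV.
C1: E(K, 0b11100011) = 0b01011101; 0b10001111 ⊕ 0b01011101 = 0b11010010.
C2: E(K, 0b11010010) = 0b01001100; 0b00011100 ⊕ 0b01001100 = 0b01010000.
C3: E(K, 0b01010000) = 0b11001010; 0b00011110 ⊕ 0b11001010 = 0b11010100.

C1 = 0b11010010, C2 = 0b01010000, C3 = 0b11010100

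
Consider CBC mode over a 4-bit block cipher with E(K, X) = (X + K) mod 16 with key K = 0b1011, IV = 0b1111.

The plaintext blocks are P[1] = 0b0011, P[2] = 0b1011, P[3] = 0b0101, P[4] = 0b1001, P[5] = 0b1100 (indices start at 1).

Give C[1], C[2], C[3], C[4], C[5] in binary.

C[1] = 0b0111, C[2] = 0b0111, C[3] = 0b1101, C[4] = 0b1111, C[5] = 0b1110

CBC encryption: C_i = E(K, P_i ⊕ C_{i−1}), with C_{0} = IV.
C[1]: P[1] ⊕ 0b1111 = 0b1100; E(K, 0b1100) = 0b0111.
C[2]: P[2] ⊕ 0b0111 = 0b1100; E(K, 0b1100) = 0b0111.
C[3]: P[3] ⊕ 0b0111 = 0b0010; E(K, 0b0010) = 0b1101.
C[4]: P[4] ⊕ 0b1101 = 0b0100; E(K, 0b0100) = 0b1111.
C[5]: P[5] ⊕ 0b1111 = 0b0011; E(K, 0b0011) = 0b1110.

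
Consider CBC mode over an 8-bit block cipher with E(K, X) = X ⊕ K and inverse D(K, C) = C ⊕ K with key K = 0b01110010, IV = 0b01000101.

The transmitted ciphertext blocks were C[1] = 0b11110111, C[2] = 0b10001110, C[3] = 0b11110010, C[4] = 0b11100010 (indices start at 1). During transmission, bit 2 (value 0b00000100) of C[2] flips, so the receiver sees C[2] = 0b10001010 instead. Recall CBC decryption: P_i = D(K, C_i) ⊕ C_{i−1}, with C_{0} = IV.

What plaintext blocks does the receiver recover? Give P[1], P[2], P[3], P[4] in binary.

Only C[2] changed, to 0b10001010. In CBC, a change in C_i garbles P_i and flips the same bit in P_{i+1}. Decrypting the received ciphertext:
P[1]: D(K, 0b11110111) = 0b10000101; 0b10000101 ⊕ 0b01000101 = 0b11000000.
P[2]: D(K, 0b10001010) = 0b11111000; 0b11111000 ⊕ 0b11110111 = 0b00001111.
P[3]: D(K, 0b11110010) = 0b10000000; 0b10000000 ⊕ 0b10001010 = 0b00001010.
P[4]: D(K, 0b11100010) = 0b10010000; 0b10010000 ⊕ 0b11110010 = 0b01100010.
Blocks that differ from the original plaintext: P[2], P[3].

P[1] = 0b11000000, P[2] = 0b00001111, P[3] = 0b00001010, P[4] = 0b01100010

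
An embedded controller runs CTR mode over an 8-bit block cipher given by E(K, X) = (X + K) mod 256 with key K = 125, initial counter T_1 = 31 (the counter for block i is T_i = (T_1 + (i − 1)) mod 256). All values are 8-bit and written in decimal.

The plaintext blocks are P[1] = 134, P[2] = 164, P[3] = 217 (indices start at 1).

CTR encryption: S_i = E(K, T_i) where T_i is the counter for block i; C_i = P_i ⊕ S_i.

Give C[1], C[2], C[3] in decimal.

C[1]: T = 31, S = E(K, T) = 156; 134 ⊕ 156 = 26.
C[2]: T = 32, S = E(K, T) = 157; 164 ⊕ 157 = 57.
C[3]: T = 33, S = E(K, T) = 158; 217 ⊕ 158 = 71.

C[1] = 26, C[2] = 57, C[3] = 71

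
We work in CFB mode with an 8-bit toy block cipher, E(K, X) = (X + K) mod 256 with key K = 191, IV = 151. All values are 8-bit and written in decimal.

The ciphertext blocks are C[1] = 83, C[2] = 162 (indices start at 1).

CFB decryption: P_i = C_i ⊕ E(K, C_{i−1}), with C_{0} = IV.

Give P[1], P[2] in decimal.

P[1]: E(K, 151) = 86; 83 ⊕ 86 = 5.
P[2]: E(K, 83) = 18; 162 ⊕ 18 = 176.

P[1] = 5, P[2] = 176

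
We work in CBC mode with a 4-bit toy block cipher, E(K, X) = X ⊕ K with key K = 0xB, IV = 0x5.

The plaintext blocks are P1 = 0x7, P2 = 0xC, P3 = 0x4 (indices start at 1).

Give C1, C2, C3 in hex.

C1 = 0x9, C2 = 0xE, C3 = 0x1

CBC encryption: C_i = E(K, P_i ⊕ C_{i−1}), with C_{0} = IV.
C1: P1 ⊕ 0x5 = 0x2; E(K, 0x2) = 0x9.
C2: P2 ⊕ 0x9 = 0x5; E(K, 0x5) = 0xE.
C3: P3 ⊕ 0xE = 0xA; E(K, 0xA) = 0x1.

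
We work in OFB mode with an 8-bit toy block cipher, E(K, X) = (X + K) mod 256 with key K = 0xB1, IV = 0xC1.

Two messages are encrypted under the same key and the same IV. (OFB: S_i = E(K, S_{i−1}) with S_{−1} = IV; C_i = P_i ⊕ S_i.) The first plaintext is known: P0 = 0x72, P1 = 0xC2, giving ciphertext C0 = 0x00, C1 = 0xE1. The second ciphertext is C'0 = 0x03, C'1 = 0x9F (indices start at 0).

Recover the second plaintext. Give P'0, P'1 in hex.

P'0 = 0x71, P'1 = 0xBC

In OFB with a reused IV, both messages share the same keystream S_i, so C_i ⊕ C'_i = P_i ⊕ P'_i and thus P'_i = P_i ⊕ C_i ⊕ C'_i.
P'0: 0x72 ⊕ 0x00 ⊕ 0x03 = 0x71.
P'1: 0xC2 ⊕ 0xE1 ⊕ 0x9F = 0xBC.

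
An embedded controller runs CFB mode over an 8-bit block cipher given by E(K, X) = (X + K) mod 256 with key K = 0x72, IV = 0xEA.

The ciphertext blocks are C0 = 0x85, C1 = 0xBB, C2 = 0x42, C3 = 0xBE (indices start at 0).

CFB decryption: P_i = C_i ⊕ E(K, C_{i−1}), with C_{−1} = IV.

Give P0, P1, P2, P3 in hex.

P0: E(K, 0xEA) = 0x5C; 0x85 ⊕ 0x5C = 0xD9.
P1: E(K, 0x85) = 0xF7; 0xBB ⊕ 0xF7 = 0x4C.
P2: E(K, 0xBB) = 0x2D; 0x42 ⊕ 0x2D = 0x6F.
P3: E(K, 0x42) = 0xB4; 0xBE ⊕ 0xB4 = 0x0A.

P0 = 0xD9, P1 = 0x4C, P2 = 0x6F, P3 = 0x0A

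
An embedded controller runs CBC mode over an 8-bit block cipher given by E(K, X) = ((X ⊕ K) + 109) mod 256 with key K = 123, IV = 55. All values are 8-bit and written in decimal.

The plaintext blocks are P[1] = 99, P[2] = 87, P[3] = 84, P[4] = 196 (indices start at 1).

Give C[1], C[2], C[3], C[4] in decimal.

C[1] = 156, C[2] = 29, C[3] = 159, C[4] = 141

CBC encryption: C_i = E(K, P_i ⊕ C_{i−1}), with C_{0} = IV.
C[1]: P[1] ⊕ 55 = 84; E(K, 84) = 156.
C[2]: P[2] ⊕ 156 = 203; E(K, 203) = 29.
C[3]: P[3] ⊕ 29 = 73; E(K, 73) = 159.
C[4]: P[4] ⊕ 159 = 91; E(K, 91) = 141.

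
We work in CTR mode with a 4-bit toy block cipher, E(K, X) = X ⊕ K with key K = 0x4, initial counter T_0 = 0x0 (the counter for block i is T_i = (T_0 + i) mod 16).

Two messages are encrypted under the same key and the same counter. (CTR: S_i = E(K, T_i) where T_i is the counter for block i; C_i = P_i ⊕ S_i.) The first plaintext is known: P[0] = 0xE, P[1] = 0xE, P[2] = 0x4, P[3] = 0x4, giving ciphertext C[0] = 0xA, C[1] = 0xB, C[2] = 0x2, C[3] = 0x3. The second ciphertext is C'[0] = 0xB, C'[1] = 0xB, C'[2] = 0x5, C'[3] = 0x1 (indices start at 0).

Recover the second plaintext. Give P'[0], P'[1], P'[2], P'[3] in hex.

In CTR with a reused counter, both messages share the same keystream S_i, so C_i ⊕ C'_i = P_i ⊕ P'_i and thus P'_i = P_i ⊕ C_i ⊕ C'_i.
P'[0]: 0xE ⊕ 0xA ⊕ 0xB = 0xF.
P'[1]: 0xE ⊕ 0xB ⊕ 0xB = 0xE.
P'[2]: 0x4 ⊕ 0x2 ⊕ 0x5 = 0x3.
P'[3]: 0x4 ⊕ 0x3 ⊕ 0x1 = 0x6.

P'[0] = 0xF, P'[1] = 0xE, P'[2] = 0x3, P'[3] = 0x6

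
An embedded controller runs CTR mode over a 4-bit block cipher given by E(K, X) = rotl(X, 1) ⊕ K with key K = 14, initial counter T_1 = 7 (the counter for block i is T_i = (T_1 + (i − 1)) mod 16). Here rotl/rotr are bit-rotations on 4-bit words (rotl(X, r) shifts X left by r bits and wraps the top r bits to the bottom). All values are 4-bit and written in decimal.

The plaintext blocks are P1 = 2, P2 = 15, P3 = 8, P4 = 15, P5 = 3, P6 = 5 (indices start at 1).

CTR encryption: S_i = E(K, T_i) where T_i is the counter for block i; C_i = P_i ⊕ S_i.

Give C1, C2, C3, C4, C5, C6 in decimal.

C1 = 2, C2 = 0, C3 = 5, C4 = 4, C5 = 10, C6 = 2

C1: T = 7, S = E(K, T) = 0; 2 ⊕ 0 = 2.
C2: T = 8, S = E(K, T) = 15; 15 ⊕ 15 = 0.
C3: T = 9, S = E(K, T) = 13; 8 ⊕ 13 = 5.
C4: T = 10, S = E(K, T) = 11; 15 ⊕ 11 = 4.
C5: T = 11, S = E(K, T) = 9; 3 ⊕ 9 = 10.
C6: T = 12, S = E(K, T) = 7; 5 ⊕ 7 = 2.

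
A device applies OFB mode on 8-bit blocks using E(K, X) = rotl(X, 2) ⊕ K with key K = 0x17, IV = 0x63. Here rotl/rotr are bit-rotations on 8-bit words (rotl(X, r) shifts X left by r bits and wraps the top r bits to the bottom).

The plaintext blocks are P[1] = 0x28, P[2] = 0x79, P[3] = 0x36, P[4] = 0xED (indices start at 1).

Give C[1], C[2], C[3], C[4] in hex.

C[1] = 0xB2, C[2] = 0x04, C[3] = 0xD4, C[4] = 0x71

OFB encryption: S_i = E(K, S_{i−1}) with S_{0} = IV; C_i = P_i ⊕ S_i.
C[1]: S = E(K, 0x63) = 0x9A; 0x28 ⊕ 0x9A = 0xB2.
C[2]: S = E(K, 0x9A) = 0x7D; 0x79 ⊕ 0x7D = 0x04.
C[3]: S = E(K, 0x7D) = 0xE2; 0x36 ⊕ 0xE2 = 0xD4.
C[4]: S = E(K, 0xE2) = 0x9C; 0xED ⊕ 0x9C = 0x71.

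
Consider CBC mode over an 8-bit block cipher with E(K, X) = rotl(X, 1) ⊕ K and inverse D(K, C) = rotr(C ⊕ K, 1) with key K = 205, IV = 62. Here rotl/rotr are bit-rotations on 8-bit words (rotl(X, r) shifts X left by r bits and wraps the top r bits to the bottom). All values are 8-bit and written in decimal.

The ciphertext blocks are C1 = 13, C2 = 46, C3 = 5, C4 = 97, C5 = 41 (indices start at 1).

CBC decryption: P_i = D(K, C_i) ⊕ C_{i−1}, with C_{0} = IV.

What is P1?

P1: D(K, 13) = 96; 96 ⊕ 62 = 94.

P1 = 94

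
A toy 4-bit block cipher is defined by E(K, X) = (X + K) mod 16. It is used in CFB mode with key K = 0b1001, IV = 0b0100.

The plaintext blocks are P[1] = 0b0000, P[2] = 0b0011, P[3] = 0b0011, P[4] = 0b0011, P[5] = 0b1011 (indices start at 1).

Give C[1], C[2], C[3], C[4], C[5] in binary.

C[1] = 0b1101, C[2] = 0b0101, C[3] = 0b1101, C[4] = 0b0101, C[5] = 0b0101

CFB encryption: C_i = P_i ⊕ E(K, C_{i−1}), with C_{0} = IV.
C[1]: E(K, 0b0100) = 0b1101; 0b0000 ⊕ 0b1101 = 0b1101.
C[2]: E(K, 0b1101) = 0b0110; 0b0011 ⊕ 0b0110 = 0b0101.
C[3]: E(K, 0b0101) = 0b1110; 0b0011 ⊕ 0b1110 = 0b1101.
C[4]: E(K, 0b1101) = 0b0110; 0b0011 ⊕ 0b0110 = 0b0101.
C[5]: E(K, 0b0101) = 0b1110; 0b1011 ⊕ 0b1110 = 0b0101.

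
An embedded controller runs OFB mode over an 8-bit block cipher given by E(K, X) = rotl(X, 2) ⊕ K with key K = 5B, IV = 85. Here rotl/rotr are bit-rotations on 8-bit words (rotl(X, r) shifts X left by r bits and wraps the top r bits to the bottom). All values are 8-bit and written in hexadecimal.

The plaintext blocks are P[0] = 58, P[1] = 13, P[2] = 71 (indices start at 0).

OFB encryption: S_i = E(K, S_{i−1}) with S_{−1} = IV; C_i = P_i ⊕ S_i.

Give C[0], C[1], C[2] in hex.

C[0]: S = E(K, 85) = 4D; 58 ⊕ 4D = 15.
C[1]: S = E(K, 4D) = 6E; 13 ⊕ 6E = 7D.
C[2]: S = E(K, 6E) = E2; 71 ⊕ E2 = 93.

C[0] = 15, C[1] = 7D, C[2] = 93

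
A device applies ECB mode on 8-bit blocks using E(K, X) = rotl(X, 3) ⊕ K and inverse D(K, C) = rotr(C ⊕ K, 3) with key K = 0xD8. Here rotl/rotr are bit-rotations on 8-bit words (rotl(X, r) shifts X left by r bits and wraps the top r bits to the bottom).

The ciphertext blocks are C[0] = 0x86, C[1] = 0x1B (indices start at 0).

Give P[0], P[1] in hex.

P[0] = 0xCB, P[1] = 0x78

ECB decryption: P_i = D(K, C_i).
P[0]: D(K, 0x86) = 0xCB.
P[1]: D(K, 0x1B) = 0x78.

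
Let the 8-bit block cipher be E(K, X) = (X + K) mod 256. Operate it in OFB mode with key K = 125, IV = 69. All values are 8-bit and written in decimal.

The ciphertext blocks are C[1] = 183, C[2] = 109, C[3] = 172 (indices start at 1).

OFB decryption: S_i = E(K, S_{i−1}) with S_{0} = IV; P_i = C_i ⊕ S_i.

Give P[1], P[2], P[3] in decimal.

P[1] = 117, P[2] = 82, P[3] = 16

P[1]: S = E(K, 69) = 194; 183 ⊕ 194 = 117.
P[2]: S = E(K, 194) = 63; 109 ⊕ 63 = 82.
P[3]: S = E(K, 63) = 188; 172 ⊕ 188 = 16.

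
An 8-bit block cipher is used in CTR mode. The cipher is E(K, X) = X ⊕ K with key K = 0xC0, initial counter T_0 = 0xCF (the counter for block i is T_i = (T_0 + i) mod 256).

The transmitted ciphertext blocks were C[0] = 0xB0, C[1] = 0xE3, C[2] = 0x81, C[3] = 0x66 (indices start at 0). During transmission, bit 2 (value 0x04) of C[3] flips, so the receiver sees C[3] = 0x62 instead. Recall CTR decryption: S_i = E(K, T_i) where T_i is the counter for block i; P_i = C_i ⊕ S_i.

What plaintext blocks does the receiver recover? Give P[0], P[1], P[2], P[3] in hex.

P[0] = 0xBF, P[1] = 0xF3, P[2] = 0x90, P[3] = 0x70

Only C[3] changed, to 0x62. In CTR, a change in C_i flips the same bit in P_i only; the keystream is unaffected. Decrypting the received ciphertext:
P[0]: T = 0xCF, S = E(K, T) = 0x0F; 0xB0 ⊕ 0x0F = 0xBF.
P[1]: T = 0xD0, S = E(K, T) = 0x10; 0xE3 ⊕ 0x10 = 0xF3.
P[2]: T = 0xD1, S = E(K, T) = 0x11; 0x81 ⊕ 0x11 = 0x90.
P[3]: T = 0xD2, S = E(K, T) = 0x12; 0x62 ⊕ 0x12 = 0x70.
Blocks that differ from the original plaintext: P[3].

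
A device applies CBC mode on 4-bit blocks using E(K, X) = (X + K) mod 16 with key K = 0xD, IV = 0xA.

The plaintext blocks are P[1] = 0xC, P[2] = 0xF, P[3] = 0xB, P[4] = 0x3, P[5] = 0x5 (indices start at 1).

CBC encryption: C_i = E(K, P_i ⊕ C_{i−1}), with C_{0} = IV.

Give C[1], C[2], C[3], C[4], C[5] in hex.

C[1]: P[1] ⊕ 0xA = 0x6; E(K, 0x6) = 0x3.
C[2]: P[2] ⊕ 0x3 = 0xC; E(K, 0xC) = 0x9.
C[3]: P[3] ⊕ 0x9 = 0x2; E(K, 0x2) = 0xF.
C[4]: P[4] ⊕ 0xF = 0xC; E(K, 0xC) = 0x9.
C[5]: P[5] ⊕ 0x9 = 0xC; E(K, 0xC) = 0x9.

C[1] = 0x3, C[2] = 0x9, C[3] = 0xF, C[4] = 0x9, C[5] = 0x9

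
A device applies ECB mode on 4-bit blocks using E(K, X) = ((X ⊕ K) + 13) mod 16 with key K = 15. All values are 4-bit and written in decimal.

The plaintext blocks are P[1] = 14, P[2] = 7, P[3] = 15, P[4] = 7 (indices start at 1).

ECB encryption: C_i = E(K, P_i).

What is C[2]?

C[2]: E(K, 7) = 5.

C[2] = 5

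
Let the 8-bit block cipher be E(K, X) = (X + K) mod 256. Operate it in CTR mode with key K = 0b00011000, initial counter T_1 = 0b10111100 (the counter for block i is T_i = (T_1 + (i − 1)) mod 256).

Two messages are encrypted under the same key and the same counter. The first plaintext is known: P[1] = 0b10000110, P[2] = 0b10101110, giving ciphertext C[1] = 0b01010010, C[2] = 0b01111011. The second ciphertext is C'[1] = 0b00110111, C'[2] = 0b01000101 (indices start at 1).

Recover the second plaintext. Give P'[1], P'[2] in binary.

In CTR with a reused counter, both messages share the same keystream S_i, so C_i ⊕ C'_i = P_i ⊕ P'_i and thus P'_i = P_i ⊕ C_i ⊕ C'_i.
P'[1]: 0b10000110 ⊕ 0b01010010 ⊕ 0b00110111 = 0b11100011.
P'[2]: 0b10101110 ⊕ 0b01111011 ⊕ 0b01000101 = 0b10010000.

P'[1] = 0b11100011, P'[2] = 0b10010000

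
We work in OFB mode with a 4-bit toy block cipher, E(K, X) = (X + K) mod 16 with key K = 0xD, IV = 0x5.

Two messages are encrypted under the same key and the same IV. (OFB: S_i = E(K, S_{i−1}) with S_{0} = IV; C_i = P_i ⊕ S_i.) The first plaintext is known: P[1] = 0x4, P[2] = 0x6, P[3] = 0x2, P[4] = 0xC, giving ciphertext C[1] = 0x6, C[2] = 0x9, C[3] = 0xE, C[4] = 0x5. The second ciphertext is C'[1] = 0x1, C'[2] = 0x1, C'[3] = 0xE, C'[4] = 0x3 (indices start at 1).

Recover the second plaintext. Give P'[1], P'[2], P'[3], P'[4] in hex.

In OFB with a reused IV, both messages share the same keystream S_i, so C_i ⊕ C'_i = P_i ⊕ P'_i and thus P'_i = P_i ⊕ C_i ⊕ C'_i.
P'[1]: 0x4 ⊕ 0x6 ⊕ 0x1 = 0x3.
P'[2]: 0x6 ⊕ 0x9 ⊕ 0x1 = 0xE.
P'[3]: 0x2 ⊕ 0xE ⊕ 0xE = 0x2.
P'[4]: 0xC ⊕ 0x5 ⊕ 0x3 = 0xA.

P'[1] = 0x3, P'[2] = 0xE, P'[3] = 0x2, P'[4] = 0xA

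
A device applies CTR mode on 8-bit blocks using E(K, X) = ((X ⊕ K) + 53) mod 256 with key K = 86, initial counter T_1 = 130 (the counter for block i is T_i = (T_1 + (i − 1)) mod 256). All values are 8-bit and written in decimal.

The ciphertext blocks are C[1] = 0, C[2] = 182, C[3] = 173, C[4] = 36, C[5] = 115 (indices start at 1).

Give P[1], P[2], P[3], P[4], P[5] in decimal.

CTR decryption: S_i = E(K, T_i) where T_i is the counter for block i; P_i = C_i ⊕ S_i.
P[1]: T = 130, S = E(K, T) = 9; 0 ⊕ 9 = 9.
P[2]: T = 131, S = E(K, T) = 10; 182 ⊕ 10 = 188.
P[3]: T = 132, S = E(K, T) = 7; 173 ⊕ 7 = 170.
P[4]: T = 133, S = E(K, T) = 8; 36 ⊕ 8 = 44.
P[5]: T = 134, S = E(K, T) = 5; 115 ⊕ 5 = 118.

P[1] = 9, P[2] = 188, P[3] = 170, P[4] = 44, P[5] = 118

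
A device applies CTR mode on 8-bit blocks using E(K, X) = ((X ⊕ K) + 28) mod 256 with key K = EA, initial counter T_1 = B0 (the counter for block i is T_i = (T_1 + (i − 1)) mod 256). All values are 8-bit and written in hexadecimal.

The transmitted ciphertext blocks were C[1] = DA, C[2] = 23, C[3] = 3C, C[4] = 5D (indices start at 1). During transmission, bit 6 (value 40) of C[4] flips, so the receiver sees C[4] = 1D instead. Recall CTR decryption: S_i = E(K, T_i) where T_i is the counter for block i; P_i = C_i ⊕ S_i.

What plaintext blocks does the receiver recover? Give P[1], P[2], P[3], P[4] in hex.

Only C[4] changed, to 1D. In CTR, a change in C_i flips the same bit in P_i only; the keystream is unaffected. Decrypting the received ciphertext:
P[1]: T = B0, S = E(K, T) = 82; DA ⊕ 82 = 58.
P[2]: T = B1, S = E(K, T) = 83; 23 ⊕ 83 = A0.
P[3]: T = B2, S = E(K, T) = 80; 3C ⊕ 80 = BC.
P[4]: T = B3, S = E(K, T) = 81; 1D ⊕ 81 = 9C.
Blocks that differ from the original plaintext: P[4].

P[1] = 58, P[2] = A0, P[3] = BC, P[4] = 9C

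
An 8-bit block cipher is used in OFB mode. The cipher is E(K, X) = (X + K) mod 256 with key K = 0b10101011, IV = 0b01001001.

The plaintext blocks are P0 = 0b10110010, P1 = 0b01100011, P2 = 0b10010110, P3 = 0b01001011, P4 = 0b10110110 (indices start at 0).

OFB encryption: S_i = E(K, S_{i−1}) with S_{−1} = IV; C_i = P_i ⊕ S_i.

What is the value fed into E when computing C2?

C0: S = E(K, 0b01001001) = 0b11110100; 0b10110010 ⊕ 0b11110100 = 0b01000110.
C1: S = E(K, 0b11110100) = 0b10011111; 0b01100011 ⊕ 0b10011111 = 0b11111100.
C2: S = E(K, 0b10011111) = 0b01001010; 0b10010110 ⊕ 0b01001010 = 0b11011100.
So the input to E for block 2 is 0b10011111.

0b10011111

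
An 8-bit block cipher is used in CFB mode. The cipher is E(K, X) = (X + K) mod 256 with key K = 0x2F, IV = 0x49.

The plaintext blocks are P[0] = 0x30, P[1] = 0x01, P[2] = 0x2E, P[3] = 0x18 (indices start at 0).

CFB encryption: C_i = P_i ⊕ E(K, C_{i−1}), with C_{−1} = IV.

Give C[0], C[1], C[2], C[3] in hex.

C[0] = 0x48, C[1] = 0x76, C[2] = 0x8B, C[3] = 0xA2

C[0]: E(K, 0x49) = 0x78; 0x30 ⊕ 0x78 = 0x48.
C[1]: E(K, 0x48) = 0x77; 0x01 ⊕ 0x77 = 0x76.
C[2]: E(K, 0x76) = 0xA5; 0x2E ⊕ 0xA5 = 0x8B.
C[3]: E(K, 0x8B) = 0xBA; 0x18 ⊕ 0xBA = 0xA2.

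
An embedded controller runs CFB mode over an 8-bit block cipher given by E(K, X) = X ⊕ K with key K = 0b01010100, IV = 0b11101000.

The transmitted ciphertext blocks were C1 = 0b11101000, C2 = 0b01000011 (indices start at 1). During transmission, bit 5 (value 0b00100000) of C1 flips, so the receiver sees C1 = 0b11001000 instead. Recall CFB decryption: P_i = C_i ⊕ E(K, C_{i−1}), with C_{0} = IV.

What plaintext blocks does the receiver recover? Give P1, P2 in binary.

P1 = 0b01110100, P2 = 0b11011111

Only C1 changed, to 0b11001000. In CFB, a change in C_i flips the same bit in P_i and garbles P_{i+1}. Decrypting the received ciphertext:
P1: E(K, 0b11101000) = 0b10111100; 0b11001000 ⊕ 0b10111100 = 0b01110100.
P2: E(K, 0b11001000) = 0b10011100; 0b01000011 ⊕ 0b10011100 = 0b11011111.
Blocks that differ from the original plaintext: P1, P2.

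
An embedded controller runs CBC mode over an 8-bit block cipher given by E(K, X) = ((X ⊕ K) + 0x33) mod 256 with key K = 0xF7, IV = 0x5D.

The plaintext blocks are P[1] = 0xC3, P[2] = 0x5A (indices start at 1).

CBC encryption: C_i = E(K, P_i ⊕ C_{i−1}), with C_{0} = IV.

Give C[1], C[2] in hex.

C[1] = 0x9C, C[2] = 0x64

C[1]: P[1] ⊕ 0x5D = 0x9E; E(K, 0x9E) = 0x9C.
C[2]: P[2] ⊕ 0x9C = 0xC6; E(K, 0xC6) = 0x64.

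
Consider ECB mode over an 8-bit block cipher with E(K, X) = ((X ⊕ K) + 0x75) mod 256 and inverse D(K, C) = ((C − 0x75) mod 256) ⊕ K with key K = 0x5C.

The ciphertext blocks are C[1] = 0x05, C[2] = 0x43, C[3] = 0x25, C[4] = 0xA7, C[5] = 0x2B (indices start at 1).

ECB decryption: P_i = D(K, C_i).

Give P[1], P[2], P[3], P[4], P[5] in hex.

P[1] = 0xCC, P[2] = 0x92, P[3] = 0xEC, P[4] = 0x6E, P[5] = 0xEA

P[1]: D(K, 0x05) = 0xCC.
P[2]: D(K, 0x43) = 0x92.
P[3]: D(K, 0x25) = 0xEC.
P[4]: D(K, 0xA7) = 0x6E.
P[5]: D(K, 0x2B) = 0xEA.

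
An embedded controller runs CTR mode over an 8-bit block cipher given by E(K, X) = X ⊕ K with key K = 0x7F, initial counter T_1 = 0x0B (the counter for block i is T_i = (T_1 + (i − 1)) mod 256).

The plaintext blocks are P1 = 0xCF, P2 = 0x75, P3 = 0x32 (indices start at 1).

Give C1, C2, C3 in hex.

C1 = 0xBB, C2 = 0x06, C3 = 0x40

CTR encryption: S_i = E(K, T_i) where T_i is the counter for block i; C_i = P_i ⊕ S_i.
C1: T = 0x0B, S = E(K, T) = 0x74; 0xCF ⊕ 0x74 = 0xBB.
C2: T = 0x0C, S = E(K, T) = 0x73; 0x75 ⊕ 0x73 = 0x06.
C3: T = 0x0D, S = E(K, T) = 0x72; 0x32 ⊕ 0x72 = 0x40.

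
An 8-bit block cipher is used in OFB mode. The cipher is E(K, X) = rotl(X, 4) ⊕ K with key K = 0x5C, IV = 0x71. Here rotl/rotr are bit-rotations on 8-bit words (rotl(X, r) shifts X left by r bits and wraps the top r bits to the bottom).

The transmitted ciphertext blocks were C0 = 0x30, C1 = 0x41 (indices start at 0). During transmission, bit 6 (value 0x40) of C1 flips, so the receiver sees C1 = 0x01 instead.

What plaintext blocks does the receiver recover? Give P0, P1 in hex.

P0 = 0x7B, P1 = 0xE9

OFB decryption: S_i = E(K, S_{i−1}) with S_{−1} = IV; P_i = C_i ⊕ S_i.
Only C1 changed, to 0x01. In OFB, a change in C_i flips the same bit in P_i only; the keystream is unaffected. Decrypting the received ciphertext:
P0: S = E(K, 0x71) = 0x4B; 0x30 ⊕ 0x4B = 0x7B.
P1: S = E(K, 0x4B) = 0xE8; 0x01 ⊕ 0xE8 = 0xE9.
Blocks that differ from the original plaintext: P1.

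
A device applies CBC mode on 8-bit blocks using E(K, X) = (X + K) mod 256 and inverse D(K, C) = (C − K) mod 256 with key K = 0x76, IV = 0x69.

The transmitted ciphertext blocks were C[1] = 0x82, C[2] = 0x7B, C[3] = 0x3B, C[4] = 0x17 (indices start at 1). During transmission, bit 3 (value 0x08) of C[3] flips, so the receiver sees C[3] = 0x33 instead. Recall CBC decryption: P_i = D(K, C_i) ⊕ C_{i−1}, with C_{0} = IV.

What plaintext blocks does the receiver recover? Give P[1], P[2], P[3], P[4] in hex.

P[1] = 0x65, P[2] = 0x87, P[3] = 0xC6, P[4] = 0x92

Only C[3] changed, to 0x33. In CBC, a change in C_i garbles P_i and flips the same bit in P_{i+1}. Decrypting the received ciphertext:
P[1]: D(K, 0x82) = 0x0C; 0x0C ⊕ 0x69 = 0x65.
P[2]: D(K, 0x7B) = 0x05; 0x05 ⊕ 0x82 = 0x87.
P[3]: D(K, 0x33) = 0xBD; 0xBD ⊕ 0x7B = 0xC6.
P[4]: D(K, 0x17) = 0xA1; 0xA1 ⊕ 0x33 = 0x92.
Blocks that differ from the original plaintext: P[3], P[4].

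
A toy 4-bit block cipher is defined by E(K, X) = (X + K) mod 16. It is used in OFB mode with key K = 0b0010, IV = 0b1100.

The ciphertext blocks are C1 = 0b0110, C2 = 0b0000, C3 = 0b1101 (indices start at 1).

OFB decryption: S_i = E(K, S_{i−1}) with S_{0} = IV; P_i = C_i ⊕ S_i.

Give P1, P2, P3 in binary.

P1: S = E(K, 0b1100) = 0b1110; 0b0110 ⊕ 0b1110 = 0b1000.
P2: S = E(K, 0b1110) = 0b0000; 0b0000 ⊕ 0b0000 = 0b0000.
P3: S = E(K, 0b0000) = 0b0010; 0b1101 ⊕ 0b0010 = 0b1111.

P1 = 0b1000, P2 = 0b0000, P3 = 0b1111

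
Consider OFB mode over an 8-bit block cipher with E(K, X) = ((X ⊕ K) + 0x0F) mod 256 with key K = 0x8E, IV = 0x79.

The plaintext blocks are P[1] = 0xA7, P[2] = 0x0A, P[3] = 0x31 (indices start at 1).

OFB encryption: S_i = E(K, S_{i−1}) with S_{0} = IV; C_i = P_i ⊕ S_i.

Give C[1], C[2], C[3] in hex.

C[1]: S = E(K, 0x79) = 0x06; 0xA7 ⊕ 0x06 = 0xA1.
C[2]: S = E(K, 0x06) = 0x97; 0x0A ⊕ 0x97 = 0x9D.
C[3]: S = E(K, 0x97) = 0x28; 0x31 ⊕ 0x28 = 0x19.

C[1] = 0xA1, C[2] = 0x9D, C[3] = 0x19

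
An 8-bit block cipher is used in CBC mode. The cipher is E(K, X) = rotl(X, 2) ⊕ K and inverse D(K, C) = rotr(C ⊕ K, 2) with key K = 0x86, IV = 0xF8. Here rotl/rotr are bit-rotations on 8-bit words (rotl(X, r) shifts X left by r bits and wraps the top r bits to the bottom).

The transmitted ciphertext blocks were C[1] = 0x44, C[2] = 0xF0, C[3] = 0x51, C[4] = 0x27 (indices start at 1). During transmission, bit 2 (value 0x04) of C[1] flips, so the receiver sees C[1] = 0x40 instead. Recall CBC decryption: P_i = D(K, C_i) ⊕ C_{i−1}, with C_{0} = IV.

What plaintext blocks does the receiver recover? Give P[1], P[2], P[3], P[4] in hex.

P[1] = 0x49, P[2] = 0xDD, P[3] = 0x05, P[4] = 0x39

Only C[1] changed, to 0x40. In CBC, a change in C_i garbles P_i and flips the same bit in P_{i+1}. Decrypting the received ciphertext:
P[1]: D(K, 0x40) = 0xB1; 0xB1 ⊕ 0xF8 = 0x49.
P[2]: D(K, 0xF0) = 0x9D; 0x9D ⊕ 0x40 = 0xDD.
P[3]: D(K, 0x51) = 0xF5; 0xF5 ⊕ 0xF0 = 0x05.
P[4]: D(K, 0x27) = 0x68; 0x68 ⊕ 0x51 = 0x39.
Blocks that differ from the original plaintext: P[1], P[2].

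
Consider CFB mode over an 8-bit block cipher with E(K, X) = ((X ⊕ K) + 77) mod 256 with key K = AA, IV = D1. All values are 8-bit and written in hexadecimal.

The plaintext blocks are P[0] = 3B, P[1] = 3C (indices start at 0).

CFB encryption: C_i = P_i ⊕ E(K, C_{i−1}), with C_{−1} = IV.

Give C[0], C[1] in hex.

C[0] = C9, C[1] = E6

C[0]: E(K, D1) = F2; 3B ⊕ F2 = C9.
C[1]: E(K, C9) = DA; 3C ⊕ DA = E6.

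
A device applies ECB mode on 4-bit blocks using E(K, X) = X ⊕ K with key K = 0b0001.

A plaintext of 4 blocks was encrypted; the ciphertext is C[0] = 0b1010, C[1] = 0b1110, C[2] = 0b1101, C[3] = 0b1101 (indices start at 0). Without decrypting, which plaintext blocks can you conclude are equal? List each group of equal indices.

ECB encrypts each block independently with the same key, so equal ciphertext blocks imply equal plaintext blocks.
C[2] = C[3] = 0b1101, so P[2] = P[3].

P[2] = P[3]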